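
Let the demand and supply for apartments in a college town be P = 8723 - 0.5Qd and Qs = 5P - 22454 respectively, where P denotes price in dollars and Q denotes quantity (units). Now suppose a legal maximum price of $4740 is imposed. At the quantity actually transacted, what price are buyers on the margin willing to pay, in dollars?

8100

Rearranging demand gives Qd = 17446 - 2P. Equilibrium: 17446 - 2P = 5P - 22454, so 39900 = 7P and P* = 5700, Q* = 6046.
The ceiling of 4740 is below the equilibrium price 5700, so it binds.
At P = 4740: Qd = 17446 - 2·4740 = 7966 and Qs = 5·4740 - 22454 = 1246.
Only 1246 units reach the market. On the demand curve, the marginal buyer's willingness to pay at Q = 1246 is (17446 - 1246)/2 = 8100.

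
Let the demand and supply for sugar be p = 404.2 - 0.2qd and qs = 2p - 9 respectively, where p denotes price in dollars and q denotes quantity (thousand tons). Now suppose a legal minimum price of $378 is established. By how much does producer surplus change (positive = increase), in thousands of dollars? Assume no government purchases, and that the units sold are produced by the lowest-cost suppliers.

-36872

Rearranging demand gives qd = 2021 - 5p. Without the control the market clears where 2021 - 5p = 2p - 9, i.e. p* = 290 and q* = 571.
Because the floor (378) lies above the market-clearing price, it is binding.
At p = 378: qd = 2021 - 5·378 = 131 and qs = 2·378 - 9 = 747.
Producer surplus without the control is ½ · (290 - 4.5) · 571 = 81510.25.
With the floor, 131 units are sold at 378. The supply price at q = 131 is 70, so PS = ½ · [(378 - 4.5) + (378 - 70)] · 131 = 44638.25.
Change in producer surplus = 44638.25 - 81510.25 = -36872.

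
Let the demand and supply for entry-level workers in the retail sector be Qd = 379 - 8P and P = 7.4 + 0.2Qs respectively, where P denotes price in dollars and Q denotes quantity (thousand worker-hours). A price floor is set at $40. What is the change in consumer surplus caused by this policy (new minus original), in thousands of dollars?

Rearranging supply gives Qs = 5P - 37. Equilibrium: 379 - 8P = 5P - 37, so 416 = 13P and P* = 32, Q* = 123.
The floor of 40 is above the equilibrium price 32, so it binds.
At P = 40: Qd = 379 - 8·40 = 59 and Qs = 5·40 - 37 = 163.
Consumer surplus without the control is ½ · (47.375 - 32) · 123 = 945.5625.
With the floor, consumers buy 59 units at 40, so CS = ½ · (47.375 - 40) · 59 = 217.5625.
Change in consumer surplus = 217.5625 - 945.5625 = -728.

-728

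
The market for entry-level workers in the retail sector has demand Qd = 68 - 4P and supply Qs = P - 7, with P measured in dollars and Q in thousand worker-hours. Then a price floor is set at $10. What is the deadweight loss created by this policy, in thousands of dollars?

Equilibrium: 68 - 4P = P - 7, so 75 = 5P and P* = 15, Q* = 8.
The floor of 10 is below the equilibrium price 15, so it is not binding; the market clears at P* = 15, Q* = 8.
Since the control does not bind, no trades are prevented and deadweight loss is zero.

0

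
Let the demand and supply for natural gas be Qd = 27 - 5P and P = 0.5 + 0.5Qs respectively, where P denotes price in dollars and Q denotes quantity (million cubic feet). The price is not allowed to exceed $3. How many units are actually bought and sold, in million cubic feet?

5

Rearranging supply gives Qs = 2P - 1. Equilibrium: 27 - 5P = 2P - 1, so 28 = 7P and P* = 4, Q* = 7.
Since 3 < 4, the ceiling is binding.
At P = 3: Qd = 27 - 5·3 = 12 and Qs = 2·3 - 1 = 5.
The quantity actually transacted is the short side, supply: 5.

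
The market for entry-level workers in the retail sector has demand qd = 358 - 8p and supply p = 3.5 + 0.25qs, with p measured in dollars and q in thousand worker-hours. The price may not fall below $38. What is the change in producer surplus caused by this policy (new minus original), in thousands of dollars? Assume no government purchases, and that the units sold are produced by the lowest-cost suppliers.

Rearranging supply gives qs = 4p - 14. Equilibrium: 358 - 8p = 4p - 14, so 372 = 12p and p* = 31, q* = 110.
Because the floor (38) lies above the market-clearing price, it is binding.
At p = 38: qd = 358 - 8·38 = 54 and qs = 4·38 - 14 = 138.
Producer surplus without the control is ½ · (31 - 3.5) · 110 = 1512.5.
With the floor, 54 units are sold at 38. The supply price at q = 54 is 17, so PS = ½ · [(38 - 3.5) + (38 - 17)] · 54 = 1498.5.
Change in producer surplus = 1498.5 - 1512.5 = -14.

-14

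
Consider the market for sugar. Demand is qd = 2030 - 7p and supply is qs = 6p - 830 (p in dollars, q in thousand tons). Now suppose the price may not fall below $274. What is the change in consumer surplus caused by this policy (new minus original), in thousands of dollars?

Without the control the market clears where 2030 - 7p = 6p - 830, i.e. p* = 220 and q* = 490.
The floor of 274 is above the equilibrium price 220, so it binds.
At p = 274: qd = 2030 - 7·274 = 112 and qs = 6·274 - 830 = 814.
Consumer surplus without the control is ½ · (290 - 220) · 490 = 17150.
With the floor, consumers buy 112 units at 274, so CS = ½ · (290 - 274) · 112 = 896.
Change in consumer surplus = 896 - 17150 = -16254.

-16254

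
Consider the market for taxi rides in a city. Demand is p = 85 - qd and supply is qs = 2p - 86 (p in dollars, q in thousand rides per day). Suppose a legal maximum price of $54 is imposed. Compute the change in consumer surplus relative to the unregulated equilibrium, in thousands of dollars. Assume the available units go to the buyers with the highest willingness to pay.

48

Rearranging demand gives qd = 85 - p. In a free market, 85 - p = 2p - 86 gives the equilibrium p* = 57, q* = 28.
Because the ceiling (54) lies below the market-clearing price, it is binding.
At p = 54: qd = 85 - 54 = 31 and qs = 2·54 - 86 = 22.
Consumer surplus without the control is ½ · (85 - 57) · 28 = 392.
With the ceiling, 22 units are sold at 54 (assume they go to the highest-value buyers). The demand price at q = 22 is 63, so CS = ½ · [(85 - 54) + (63 - 54)] · 22 = 440.
Change in consumer surplus = 440 - 392 = 48.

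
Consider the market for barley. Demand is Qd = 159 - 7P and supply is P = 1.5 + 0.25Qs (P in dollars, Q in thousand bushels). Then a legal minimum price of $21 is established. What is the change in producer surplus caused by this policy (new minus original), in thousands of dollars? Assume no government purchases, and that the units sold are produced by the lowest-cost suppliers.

Rearranging supply gives Qs = 4P - 6. Setting quantity demanded equal to quantity supplied, 159 - 7P = 4P - 6, gives P* = 15 and Q* = 54.
Since 21 > 15, the floor is binding.
At P = 21: Qd = 159 - 7·21 = 12 and Qs = 4·21 - 6 = 78.
Producer surplus without the control is ½ · (15 - 1.5) · 54 = 364.5.
With the floor, 12 units are sold at 21. The supply price at Q = 12 is 4.5, so PS = ½ · [(21 - 1.5) + (21 - 4.5)] · 12 = 216.
Change in producer surplus = 216 - 364.5 = -148.5.

-148.5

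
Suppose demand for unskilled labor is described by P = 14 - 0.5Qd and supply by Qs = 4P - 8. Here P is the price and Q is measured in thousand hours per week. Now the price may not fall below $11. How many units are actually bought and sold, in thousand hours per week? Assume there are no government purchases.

6

Rearranging demand gives Qd = 28 - 2P. Setting quantity demanded equal to quantity supplied, 28 - 2P = 4P - 8, gives P* = 6 and Q* = 16.
Since 11 > 6, the floor is binding.
At P = 11: Qd = 28 - 2·11 = 6 and Qs = 4·11 - 8 = 36.
The quantity actually transacted is the short side, demand: 6.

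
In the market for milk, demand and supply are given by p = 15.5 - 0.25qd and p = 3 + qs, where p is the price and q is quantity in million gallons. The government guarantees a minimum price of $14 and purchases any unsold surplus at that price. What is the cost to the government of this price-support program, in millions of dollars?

70

Rearranging demand gives qd = 62 - 4p; rearranging supply gives qs = p - 3. Equilibrium: 62 - 4p = p - 3, so 65 = 5p and p* = 13, q* = 10.
Because the floor (14) lies above the market-clearing price, it is binding.
At p = 14: qd = 62 - 4·14 = 6 and qs = 14 - 3 = 11.
Surplus = qs - qd = 5.
Government expenditure = surplus × support price = 5 × 14 = 70.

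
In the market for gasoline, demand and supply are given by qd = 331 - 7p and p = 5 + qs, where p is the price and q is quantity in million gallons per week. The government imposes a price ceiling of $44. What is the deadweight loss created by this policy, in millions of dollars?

Rearranging supply gives qs = p - 5. Without the control the market clears where 331 - 7p = p - 5, i.e. p* = 42 and q* = 37.
Since 44 is above p* = 42, the ceiling does not bind and the free-market outcome prevails.
Since the control does not bind, no trades are prevented and deadweight loss is zero.

0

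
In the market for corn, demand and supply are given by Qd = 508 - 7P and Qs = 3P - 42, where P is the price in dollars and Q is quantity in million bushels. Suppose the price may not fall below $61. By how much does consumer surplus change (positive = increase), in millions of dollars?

-612

Without the control the market clears where 508 - 7P = 3P - 42, i.e. P* = 55 and Q* = 123.
Since 61 > 55, the floor is binding.
At P = 61: Qd = 508 - 7·61 = 81 and Qs = 3·61 - 42 = 141.
Consumer surplus without the control is ½ · (508/7 - 55) · 123 = 15129/14.
With the floor, consumers buy 81 units at 61, so CS = ½ · (508/7 - 61) · 81 = 6561/14.
Change in consumer surplus = 6561/14 - 15129/14 = -612.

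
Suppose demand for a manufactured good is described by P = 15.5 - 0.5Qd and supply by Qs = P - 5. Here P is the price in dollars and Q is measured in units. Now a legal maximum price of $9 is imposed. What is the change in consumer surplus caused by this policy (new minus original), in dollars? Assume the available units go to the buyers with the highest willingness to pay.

9.75

Rearranging demand gives Qd = 31 - 2P. Setting quantity demanded equal to quantity supplied, 31 - 2P = P - 5, gives P* = 12 and Q* = 7.
The ceiling of 9 is below the equilibrium price 12, so it binds.
At P = 9: Qd = 31 - 2·9 = 13 and Qs = 9 - 5 = 4.
Consumer surplus without the control is ½ · (15.5 - 12) · 7 = 12.25.
With the ceiling, 4 units are sold at 9 (assume they go to the highest-value buyers). The demand price at Q = 4 is 13.5, so CS = ½ · [(15.5 - 9) + (13.5 - 9)] · 4 = 22.
Change in consumer surplus = 22 - 12.25 = 9.75.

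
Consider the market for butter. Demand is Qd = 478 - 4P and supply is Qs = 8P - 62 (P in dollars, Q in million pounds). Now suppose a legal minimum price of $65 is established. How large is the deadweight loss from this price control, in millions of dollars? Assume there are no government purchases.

Without the control the market clears where 478 - 4P = 8P - 62, i.e. P* = 45 and Q* = 298.
The floor of 65 is above the equilibrium price 45, so it binds.
At P = 65: Qd = 478 - 4·65 = 218 and Qs = 8·65 - 62 = 458.
Quantity traded falls to 218. At Q = 218 the demand price is (478 - 218)/4 = 65 and the supply price is (62 + 218)/8 = 35.
Deadweight loss = ½ · (65 - 35) · (298 - 218) = ½ · 30 · 80 = 1200.

1200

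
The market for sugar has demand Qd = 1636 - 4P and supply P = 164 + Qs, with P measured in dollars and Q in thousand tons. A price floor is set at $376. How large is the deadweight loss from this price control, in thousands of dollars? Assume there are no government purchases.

2560

Rearranging supply gives Qs = P - 164. In a free market, 1636 - 4P = P - 164 gives the equilibrium P* = 360, Q* = 196.
Because the floor (376) lies above the market-clearing price, it is binding.
At P = 376: Qd = 1636 - 4·376 = 132 and Qs = 376 - 164 = 212.
Quantity traded falls to 132. At Q = 132 the demand price is (1636 - 132)/4 = 376 and the supply price is 164 + 132 = 296.
Deadweight loss = ½ · (376 - 296) · (196 - 132) = ½ · 80 · 64 = 2560.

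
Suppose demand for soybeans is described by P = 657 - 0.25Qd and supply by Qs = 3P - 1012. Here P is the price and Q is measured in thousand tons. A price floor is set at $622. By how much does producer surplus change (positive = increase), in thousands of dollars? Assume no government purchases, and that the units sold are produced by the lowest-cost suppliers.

-13464

Rearranging demand gives Qd = 2628 - 4P. Setting quantity demanded equal to quantity supplied, 2628 - 4P = 3P - 1012, gives P* = 520 and Q* = 548.
Because the floor (622) lies above the market-clearing price, it is binding.
At P = 622: Qd = 2628 - 4·622 = 140 and Qs = 3·622 - 1012 = 854.
Producer surplus without the control is ½ · (520 - 1012/3) · 548 = 150152/3.
With the floor, 140 units are sold at 622. The supply price at Q = 140 is 384, so PS = ½ · [(622 - 1012/3) + (622 - 384)] · 140 = 109760/3.
Change in producer surplus = 109760/3 - 150152/3 = -13464.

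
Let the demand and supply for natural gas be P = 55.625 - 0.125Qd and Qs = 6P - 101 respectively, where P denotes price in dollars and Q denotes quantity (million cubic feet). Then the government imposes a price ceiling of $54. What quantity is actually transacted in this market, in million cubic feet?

133

Rearranging demand gives Qd = 445 - 8P. Setting quantity demanded equal to quantity supplied, 445 - 8P = 6P - 101, gives P* = 39 and Q* = 133.
The ceiling of 54 is above the equilibrium price 39, so it is not binding; the market clears at P* = 39, Q* = 133.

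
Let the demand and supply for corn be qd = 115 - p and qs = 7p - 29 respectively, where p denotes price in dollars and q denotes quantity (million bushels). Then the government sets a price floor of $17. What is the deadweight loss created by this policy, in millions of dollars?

0

In a free market, 115 - p = 7p - 29 gives the equilibrium p* = 18, q* = 97.
The floor of 17 is below the equilibrium price 18, so it is not binding; the market clears at p* = 18, q* = 97.
Since the control does not bind, no trades are prevented and deadweight loss is zero.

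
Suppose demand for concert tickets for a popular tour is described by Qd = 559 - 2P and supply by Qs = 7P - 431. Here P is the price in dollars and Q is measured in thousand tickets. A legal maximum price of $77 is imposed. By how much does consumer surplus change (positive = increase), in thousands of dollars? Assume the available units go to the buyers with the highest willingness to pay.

-9776.25

Without the control the market clears where 559 - 2P = 7P - 431, i.e. P* = 110 and Q* = 339.
Since 77 < 110, the ceiling is binding.
At P = 77: Qd = 559 - 2·77 = 405 and Qs = 7·77 - 431 = 108.
Consumer surplus without the control is ½ · (279.5 - 110) · 339 = 28730.25.
With the ceiling, 108 units are sold at 77 (assume they go to the highest-value buyers). The demand price at Q = 108 is 225.5, so CS = ½ · [(279.5 - 77) + (225.5 - 77)] · 108 = 18954.
Change in consumer surplus = 18954 - 28730.25 = -9776.25.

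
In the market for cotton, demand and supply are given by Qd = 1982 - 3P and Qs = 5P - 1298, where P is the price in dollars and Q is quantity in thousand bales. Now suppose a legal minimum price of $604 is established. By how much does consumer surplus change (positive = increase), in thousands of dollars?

Without the control the market clears where 1982 - 3P = 5P - 1298, i.e. P* = 410 and Q* = 752.
Since 604 > 410, the floor is binding.
At P = 604: Qd = 1982 - 3·604 = 170 and Qs = 5·604 - 1298 = 1722.
Consumer surplus without the control is ½ · (1982/3 - 410) · 752 = 282752/3.
With the floor, consumers buy 170 units at 604, so CS = ½ · (1982/3 - 604) · 170 = 14450/3.
Change in consumer surplus = 14450/3 - 282752/3 = -89434.

-89434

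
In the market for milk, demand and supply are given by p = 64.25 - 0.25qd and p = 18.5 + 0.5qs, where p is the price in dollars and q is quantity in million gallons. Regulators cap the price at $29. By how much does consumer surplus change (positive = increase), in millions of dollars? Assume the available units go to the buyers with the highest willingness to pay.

220

Rearranging demand gives qd = 257 - 4p; rearranging supply gives qs = 2p - 37. Equilibrium: 257 - 4p = 2p - 37, so 294 = 6p and p* = 49, q* = 61.
The ceiling of 29 is below the equilibrium price 49, so it binds.
At p = 29: qd = 257 - 4·29 = 141 and qs = 2·29 - 37 = 21.
Consumer surplus without the control is ½ · (64.25 - 49) · 61 = 465.125.
With the ceiling, 21 units are sold at 29 (assume they go to the highest-value buyers). The demand price at q = 21 is 59, so CS = ½ · [(64.25 - 29) + (59 - 29)] · 21 = 685.125.
Change in consumer surplus = 685.125 - 465.125 = 220.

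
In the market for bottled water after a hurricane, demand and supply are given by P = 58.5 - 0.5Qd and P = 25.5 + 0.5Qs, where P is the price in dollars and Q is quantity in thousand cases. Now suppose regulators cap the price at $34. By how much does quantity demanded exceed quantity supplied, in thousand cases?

Rearranging demand gives Qd = 117 - 2P; rearranging supply gives Qs = 2P - 51. Without the control the market clears where 117 - 2P = 2P - 51, i.e. P* = 42 and Q* = 33.
Since 34 < 42, the ceiling is binding.
At P = 34: Qd = 117 - 2·34 = 49 and Qs = 2·34 - 51 = 17.
Shortage = Qd - Qs = 49 - 17 = 32.

32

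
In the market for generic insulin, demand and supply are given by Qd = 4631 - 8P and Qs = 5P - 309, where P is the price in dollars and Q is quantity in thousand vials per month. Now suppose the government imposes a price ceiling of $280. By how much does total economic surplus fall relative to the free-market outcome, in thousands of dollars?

40625

Setting quantity demanded equal to quantity supplied, 4631 - 8P = 5P - 309, gives P* = 380 and Q* = 1591.
Since 280 < 380, the ceiling is binding.
At P = 280: Qd = 4631 - 8·280 = 2391 and Qs = 5·280 - 309 = 1091.
Quantity traded falls to 1091. At Q = 1091 the demand price is (4631 - 1091)/8 = 442.5 and the supply price is (309 + 1091)/5 = 280.
Deadweight loss = ½ · (442.5 - 280) · (1591 - 1091) = ½ · 162.5 · 500 = 40625.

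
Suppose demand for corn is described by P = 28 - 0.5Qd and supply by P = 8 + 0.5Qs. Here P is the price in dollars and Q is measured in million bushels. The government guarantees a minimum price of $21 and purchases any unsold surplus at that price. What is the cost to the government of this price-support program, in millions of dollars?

Rearranging demand gives Qd = 56 - 2P; rearranging supply gives Qs = 2P - 16. Setting quantity demanded equal to quantity supplied, 56 - 2P = 2P - 16, gives P* = 18 and Q* = 20.
The floor of 21 is above the equilibrium price 18, so it binds.
At P = 21: Qd = 56 - 2·21 = 14 and Qs = 2·21 - 16 = 26.
Surplus = Qs - Qd = 12.
Government expenditure = surplus × support price = 12 × 21 = 252.

252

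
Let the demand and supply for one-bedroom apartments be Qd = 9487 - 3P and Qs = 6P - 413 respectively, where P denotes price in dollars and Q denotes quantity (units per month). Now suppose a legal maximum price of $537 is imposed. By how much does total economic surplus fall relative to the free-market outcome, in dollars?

Equilibrium: 9487 - 3P = 6P - 413, so 9900 = 9P and P* = 1100, Q* = 6187.
Since 537 < 1100, the ceiling is binding.
At P = 537: Qd = 9487 - 3·537 = 7876 and Qs = 6·537 - 413 = 2809.
Quantity traded falls to 2809. At Q = 2809 the demand price is (9487 - 2809)/3 = 2226 and the supply price is (413 + 2809)/6 = 537.
Deadweight loss = ½ · (2226 - 537) · (6187 - 2809) = ½ · 1689 · 3378 = 2852721.

2852721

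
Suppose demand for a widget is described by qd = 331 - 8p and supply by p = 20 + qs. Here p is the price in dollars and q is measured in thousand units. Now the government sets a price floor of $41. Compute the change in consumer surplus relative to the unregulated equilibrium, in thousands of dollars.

Rearranging supply gives qs = p - 20. Equilibrium: 331 - 8p = p - 20, so 351 = 9p and p* = 39, q* = 19.
The floor of 41 is above the equilibrium price 39, so it binds.
At p = 41: qd = 331 - 8·41 = 3 and qs = 41 - 20 = 21.
Consumer surplus without the control is ½ · (41.375 - 39) · 19 = 22.5625.
With the floor, consumers buy 3 units at 41, so CS = ½ · (41.375 - 41) · 3 = 0.5625.
Change in consumer surplus = 0.5625 - 22.5625 = -22.

-22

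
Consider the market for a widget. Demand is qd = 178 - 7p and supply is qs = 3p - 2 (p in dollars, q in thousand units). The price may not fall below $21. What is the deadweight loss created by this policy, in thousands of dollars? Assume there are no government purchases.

105

Without the control the market clears where 178 - 7p = 3p - 2, i.e. p* = 18 and q* = 52.
Since 21 > 18, the floor is binding.
At p = 21: qd = 178 - 7·21 = 31 and qs = 3·21 - 2 = 61.
Quantity traded falls to 31. At q = 31 the demand price is (178 - 31)/7 = 21 and the supply price is (2 + 31)/3 = 11.
Deadweight loss = ½ · (21 - 11) · (52 - 31) = ½ · 10 · 21 = 105.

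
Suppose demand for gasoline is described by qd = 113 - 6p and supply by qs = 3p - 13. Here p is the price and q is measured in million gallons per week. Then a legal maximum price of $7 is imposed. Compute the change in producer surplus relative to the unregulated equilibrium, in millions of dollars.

-129.5

In a free market, 113 - 6p = 3p - 13 gives the equilibrium p* = 14, q* = 29.
Since 7 < 14, the ceiling is binding.
At p = 7: qd = 113 - 6·7 = 71 and qs = 3·7 - 13 = 8.
Producer surplus without the control is ½ · (14 - 13/3) · 29 = 841/6.
With the ceiling, producers sell 8 units at 7, so PS = ½ · (7 - 13/3) · 8 = 32/3.
Change in producer surplus = 32/3 - 841/6 = -129.5.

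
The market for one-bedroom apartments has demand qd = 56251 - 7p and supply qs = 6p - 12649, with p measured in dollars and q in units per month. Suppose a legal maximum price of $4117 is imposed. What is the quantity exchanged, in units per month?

In a free market, 56251 - 7p = 6p - 12649 gives the equilibrium p* = 5300, q* = 19151.
The ceiling of 4117 is below the equilibrium price 5300, so it binds.
At p = 4117: qd = 56251 - 7·4117 = 27432 and qs = 6·4117 - 12649 = 12053.
The quantity actually transacted is the short side, supply: 12053.

12053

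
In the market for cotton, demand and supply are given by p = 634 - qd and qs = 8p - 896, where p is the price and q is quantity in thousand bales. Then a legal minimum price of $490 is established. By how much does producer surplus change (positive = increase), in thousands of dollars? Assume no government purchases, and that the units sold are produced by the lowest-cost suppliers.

Rearranging demand gives qd = 634 - p. In a free market, 634 - p = 8p - 896 gives the equilibrium p* = 170, q* = 464.
Because the floor (490) lies above the market-clearing price, it is binding.
At p = 490: qd = 634 - 490 = 144 and qs = 8·490 - 896 = 3024.
Producer surplus without the control is ½ · (170 - 112) · 464 = 13456.
With the floor, 144 units are sold at 490. The supply price at q = 144 is 130, so PS = ½ · [(490 - 112) + (490 - 130)] · 144 = 53136.
Change in producer surplus = 53136 - 13456 = 39680.

39680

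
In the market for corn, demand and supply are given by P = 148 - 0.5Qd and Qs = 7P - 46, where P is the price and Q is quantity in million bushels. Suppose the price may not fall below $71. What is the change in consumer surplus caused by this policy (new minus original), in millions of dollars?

-6171

Rearranging demand gives Qd = 296 - 2P. Without the control the market clears where 296 - 2P = 7P - 46, i.e. P* = 38 and Q* = 220.
Since 71 > 38, the floor is binding.
At P = 71: Qd = 296 - 2·71 = 154 and Qs = 7·71 - 46 = 451.
Consumer surplus without the control is ½ · (148 - 38) · 220 = 12100.
With the floor, consumers buy 154 units at 71, so CS = ½ · (148 - 71) · 154 = 5929.
Change in consumer surplus = 5929 - 12100 = -6171.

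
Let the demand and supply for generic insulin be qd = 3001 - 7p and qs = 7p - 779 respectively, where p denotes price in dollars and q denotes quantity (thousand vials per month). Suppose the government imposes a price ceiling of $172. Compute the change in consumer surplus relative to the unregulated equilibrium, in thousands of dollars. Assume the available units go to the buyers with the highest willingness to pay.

8036

In a free market, 3001 - 7p = 7p - 779 gives the equilibrium p* = 270, q* = 1111.
The ceiling of 172 is below the equilibrium price 270, so it binds.
At p = 172: qd = 3001 - 7·172 = 1797 and qs = 7·172 - 779 = 425.
Consumer surplus without the control is ½ · (3001/7 - 270) · 1111 = 1234321/14.
With the ceiling, 425 units are sold at 172 (assume they go to the highest-value buyers). The demand price at q = 425 is 368, so CS = ½ · [(3001/7 - 172) + (368 - 172)] · 425 = 1346825/14.
Change in consumer surplus = 1346825/14 - 1234321/14 = 8036.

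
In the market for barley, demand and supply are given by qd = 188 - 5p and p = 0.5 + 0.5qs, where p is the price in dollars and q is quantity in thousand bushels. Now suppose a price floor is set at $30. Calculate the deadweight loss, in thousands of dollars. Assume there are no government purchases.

78.75

Rearranging supply gives qs = 2p - 1. Equilibrium: 188 - 5p = 2p - 1, so 189 = 7p and p* = 27, q* = 53.
Because the floor (30) lies above the market-clearing price, it is binding.
At p = 30: qd = 188 - 5·30 = 38 and qs = 2·30 - 1 = 59.
Quantity traded falls to 38. At q = 38 the demand price is (188 - 38)/5 = 30 and the supply price is (1 + 38)/2 = 19.5.
Deadweight loss = ½ · (30 - 19.5) · (53 - 38) = ½ · 10.5 · 15 = 78.75.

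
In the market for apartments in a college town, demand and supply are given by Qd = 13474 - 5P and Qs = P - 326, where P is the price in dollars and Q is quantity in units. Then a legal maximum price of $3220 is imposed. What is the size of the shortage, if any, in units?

Setting quantity demanded equal to quantity supplied, 13474 - 5P = P - 326, gives P* = 2300 and Q* = 1974.
The ceiling of 3220 is above the equilibrium price 2300, so it is not binding; the market clears at P* = 2300, Q* = 1974.
Since the control does not bind, there is no shortage.

0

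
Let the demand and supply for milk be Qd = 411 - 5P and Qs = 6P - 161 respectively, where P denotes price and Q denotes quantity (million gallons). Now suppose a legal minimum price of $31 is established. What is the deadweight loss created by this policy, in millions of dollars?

0

Without the control the market clears where 411 - 5P = 6P - 161, i.e. P* = 52 and Q* = 151.
Since 31 is below P* = 52, the floor does not bind and the free-market outcome prevails.
Since the control does not bind, no trades are prevented and deadweight loss is zero.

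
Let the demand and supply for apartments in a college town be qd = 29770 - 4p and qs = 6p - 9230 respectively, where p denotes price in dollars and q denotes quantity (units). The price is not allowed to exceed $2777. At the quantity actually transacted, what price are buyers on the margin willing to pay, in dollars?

In a free market, 29770 - 4p = 6p - 9230 gives the equilibrium p* = 3900, q* = 14170.
Because the ceiling (2777) lies below the market-clearing price, it is binding.
At p = 2777: qd = 29770 - 4·2777 = 18662 and qs = 6·2777 - 9230 = 7432.
Only 7432 units reach the market. On the demand curve, the marginal buyer's willingness to pay at q = 7432 is (29770 - 7432)/4 = 5584.5.

5584.5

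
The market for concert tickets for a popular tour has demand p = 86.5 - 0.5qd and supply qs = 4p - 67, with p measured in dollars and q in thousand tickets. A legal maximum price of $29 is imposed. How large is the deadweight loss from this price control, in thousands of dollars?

Rearranging demand gives qd = 173 - 2p. Setting quantity demanded equal to quantity supplied, 173 - 2p = 4p - 67, gives p* = 40 and q* = 93.
Since 29 < 40, the ceiling is binding.
At p = 29: qd = 173 - 2·29 = 115 and qs = 4·29 - 67 = 49.
Quantity traded falls to 49. At q = 49 the demand price is (173 - 49)/2 = 62 and the supply price is (67 + 49)/4 = 29.
Deadweight loss = ½ · (62 - 29) · (93 - 49) = ½ · 33 · 44 = 726.

726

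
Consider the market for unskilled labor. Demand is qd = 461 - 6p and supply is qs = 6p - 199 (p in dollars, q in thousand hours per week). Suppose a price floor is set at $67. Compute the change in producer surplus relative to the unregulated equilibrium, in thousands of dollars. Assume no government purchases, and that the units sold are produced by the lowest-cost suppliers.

276

Equilibrium: 461 - 6p = 6p - 199, so 660 = 12p and p* = 55, q* = 131.
The floor of 67 is above the equilibrium price 55, so it binds.
At p = 67: qd = 461 - 6·67 = 59 and qs = 6·67 - 199 = 203.
Producer surplus without the control is ½ · (55 - 199/6) · 131 = 17161/12.
With the floor, 59 units are sold at 67. The supply price at q = 59 is 43, so PS = ½ · [(67 - 199/6) + (67 - 43)] · 59 = 20473/12.
Change in producer surplus = 20473/12 - 17161/12 = 276.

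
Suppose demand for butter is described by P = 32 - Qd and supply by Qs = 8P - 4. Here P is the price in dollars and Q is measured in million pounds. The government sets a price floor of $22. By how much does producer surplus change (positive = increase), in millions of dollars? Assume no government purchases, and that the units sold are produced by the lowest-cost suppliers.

159.75

Rearranging demand gives Qd = 32 - P. Equilibrium: 32 - P = 8P - 4, so 36 = 9P and P* = 4, Q* = 28.
The floor of 22 is above the equilibrium price 4, so it binds.
At P = 22: Qd = 32 - 22 = 10 and Qs = 8·22 - 4 = 172.
Producer surplus without the control is ½ · (4 - 0.5) · 28 = 49.
With the floor, 10 units are sold at 22. The supply price at Q = 10 is 1.75, so PS = ½ · [(22 - 0.5) + (22 - 1.75)] · 10 = 208.75.
Change in producer surplus = 208.75 - 49 = 159.75.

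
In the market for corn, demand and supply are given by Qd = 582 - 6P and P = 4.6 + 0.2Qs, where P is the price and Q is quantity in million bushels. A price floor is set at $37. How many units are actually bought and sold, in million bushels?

Rearranging supply gives Qs = 5P - 23. Setting quantity demanded equal to quantity supplied, 582 - 6P = 5P - 23, gives P* = 55 and Q* = 252.
Since 37 is below P* = 55, the floor does not bind and the free-market outcome prevails.

252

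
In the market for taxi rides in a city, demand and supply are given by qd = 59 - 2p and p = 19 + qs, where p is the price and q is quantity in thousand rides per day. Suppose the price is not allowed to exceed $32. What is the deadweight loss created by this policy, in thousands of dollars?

Rearranging supply gives qs = p - 19. Setting quantity demanded equal to quantity supplied, 59 - 2p = p - 19, gives p* = 26 and q* = 7.
Since 32 is above p* = 26, the ceiling does not bind and the free-market outcome prevails.
Since the control does not bind, no trades are prevented and deadweight loss is zero.

0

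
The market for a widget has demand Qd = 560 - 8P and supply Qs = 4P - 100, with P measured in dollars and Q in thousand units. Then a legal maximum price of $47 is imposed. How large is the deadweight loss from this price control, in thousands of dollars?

192

Equilibrium: 560 - 8P = 4P - 100, so 660 = 12P and P* = 55, Q* = 120.
Because the ceiling (47) lies below the market-clearing price, it is binding.
At P = 47: Qd = 560 - 8·47 = 184 and Qs = 4·47 - 100 = 88.
Quantity traded falls to 88. At Q = 88 the demand price is (560 - 88)/8 = 59 and the supply price is (100 + 88)/4 = 47.
Deadweight loss = ½ · (59 - 47) · (120 - 88) = ½ · 12 · 32 = 192.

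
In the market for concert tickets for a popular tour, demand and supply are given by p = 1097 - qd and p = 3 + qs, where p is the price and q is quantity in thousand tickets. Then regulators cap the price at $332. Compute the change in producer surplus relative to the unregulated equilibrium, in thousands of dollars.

Rearranging demand gives qd = 1097 - p; rearranging supply gives qs = p - 3. In a free market, 1097 - p = p - 3 gives the equilibrium p* = 550, q* = 547.
Since 332 < 550, the ceiling is binding.
At p = 332: qd = 1097 - 332 = 765 and qs = 332 - 3 = 329.
Producer surplus without the control is ½ · (550 - 3) · 547 = 149604.5.
With the ceiling, producers sell 329 units at 332, so PS = ½ · (332 - 3) · 329 = 54120.5.
Change in producer surplus = 54120.5 - 149604.5 = -95484.

-95484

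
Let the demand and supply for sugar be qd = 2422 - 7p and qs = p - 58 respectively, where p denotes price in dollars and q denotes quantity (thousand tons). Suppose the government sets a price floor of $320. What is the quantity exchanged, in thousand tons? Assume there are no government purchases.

182

Setting quantity demanded equal to quantity supplied, 2422 - 7p = p - 58, gives p* = 310 and q* = 252.
Since 320 > 310, the floor is binding.
At p = 320: qd = 2422 - 7·320 = 182 and qs = 320 - 58 = 262.
The quantity actually transacted is the short side, demand: 182.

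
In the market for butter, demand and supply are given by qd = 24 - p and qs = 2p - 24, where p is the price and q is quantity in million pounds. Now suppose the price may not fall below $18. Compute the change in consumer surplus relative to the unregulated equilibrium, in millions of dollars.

Equilibrium: 24 - p = 2p - 24, so 48 = 3p and p* = 16, q* = 8.
Because the floor (18) lies above the market-clearing price, it is binding.
At p = 18: qd = 24 - 18 = 6 and qs = 2·18 - 24 = 12.
Consumer surplus without the control is ½ · (24 - 16) · 8 = 32.
With the floor, consumers buy 6 units at 18, so CS = ½ · (24 - 18) · 6 = 18.
Change in consumer surplus = 18 - 32 = -14.

-14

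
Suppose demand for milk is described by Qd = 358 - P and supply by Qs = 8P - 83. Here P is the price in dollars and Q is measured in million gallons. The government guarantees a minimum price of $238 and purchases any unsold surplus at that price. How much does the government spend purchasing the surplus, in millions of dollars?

Setting quantity demanded equal to quantity supplied, 358 - P = 8P - 83, gives P* = 49 and Q* = 309.
Since 238 > 49, the floor is binding.
At P = 238: Qd = 358 - 238 = 120 and Qs = 8·238 - 83 = 1821.
Surplus = Qs - Qd = 1701.
Government expenditure = surplus × support price = 1701 × 238 = 404838.

404838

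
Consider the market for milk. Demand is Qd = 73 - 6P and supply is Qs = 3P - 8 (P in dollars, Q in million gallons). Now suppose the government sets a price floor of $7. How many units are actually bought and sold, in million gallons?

19

Setting quantity demanded equal to quantity supplied, 73 - 6P = 3P - 8, gives P* = 9 and Q* = 19.
The floor of 7 is below the equilibrium price 9, so it is not binding; the market clears at P* = 9, Q* = 19.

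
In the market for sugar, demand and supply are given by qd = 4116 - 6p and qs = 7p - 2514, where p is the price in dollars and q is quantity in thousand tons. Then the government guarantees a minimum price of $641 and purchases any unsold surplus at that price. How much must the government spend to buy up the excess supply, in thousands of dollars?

1091623

Equilibrium: 4116 - 6p = 7p - 2514, so 6630 = 13p and p* = 510, q* = 1056.
Because the floor (641) lies above the market-clearing price, it is binding.
At p = 641: qd = 4116 - 6·641 = 270 and qs = 7·641 - 2514 = 1973.
Surplus = qs - qd = 1703.
Government expenditure = surplus × support price = 1703 × 641 = 1091623.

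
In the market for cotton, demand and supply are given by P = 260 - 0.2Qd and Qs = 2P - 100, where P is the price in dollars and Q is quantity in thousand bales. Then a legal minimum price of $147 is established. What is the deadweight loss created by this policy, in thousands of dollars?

Rearranging demand gives Qd = 1300 - 5P. Equilibrium: 1300 - 5P = 2P - 100, so 1400 = 7P and P* = 200, Q* = 300.
The floor of 147 is below the equilibrium price 200, so it is not binding; the market clears at P* = 200, Q* = 300.
Since the control does not bind, no trades are prevented and deadweight loss is zero.

0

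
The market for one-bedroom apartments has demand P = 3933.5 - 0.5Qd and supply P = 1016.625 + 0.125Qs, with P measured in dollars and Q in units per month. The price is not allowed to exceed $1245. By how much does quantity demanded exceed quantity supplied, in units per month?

Rearranging demand gives Qd = 7867 - 2P; rearranging supply gives Qs = 8P - 8133. In a free market, 7867 - 2P = 8P - 8133 gives the equilibrium P* = 1600, Q* = 4667.
Since 1245 < 1600, the ceiling is binding.
At P = 1245: Qd = 7867 - 2·1245 = 5377 and Qs = 8·1245 - 8133 = 1827.
Shortage = Qd - Qs = 5377 - 1827 = 3550.

3550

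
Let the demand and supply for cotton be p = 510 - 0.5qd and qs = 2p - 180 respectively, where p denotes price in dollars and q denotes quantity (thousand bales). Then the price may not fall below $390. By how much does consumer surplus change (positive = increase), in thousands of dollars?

Rearranging demand gives qd = 1020 - 2p. Without the control the market clears where 1020 - 2p = 2p - 180, i.e. p* = 300 and q* = 420.
Because the floor (390) lies above the market-clearing price, it is binding.
At p = 390: qd = 1020 - 2·390 = 240 and qs = 2·390 - 180 = 600.
Consumer surplus without the control is ½ · (510 - 300) · 420 = 44100.
With the floor, consumers buy 240 units at 390, so CS = ½ · (510 - 390) · 240 = 14400.
Change in consumer surplus = 14400 - 44100 = -29700.

-29700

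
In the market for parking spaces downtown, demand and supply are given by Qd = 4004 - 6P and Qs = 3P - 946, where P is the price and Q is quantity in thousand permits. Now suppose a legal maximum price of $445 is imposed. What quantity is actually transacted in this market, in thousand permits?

In a free market, 4004 - 6P = 3P - 946 gives the equilibrium P* = 550, Q* = 704.
The ceiling of 445 is below the equilibrium price 550, so it binds.
At P = 445: Qd = 4004 - 6·445 = 1334 and Qs = 3·445 - 946 = 389.
The quantity actually transacted is the short side, supply: 389.

389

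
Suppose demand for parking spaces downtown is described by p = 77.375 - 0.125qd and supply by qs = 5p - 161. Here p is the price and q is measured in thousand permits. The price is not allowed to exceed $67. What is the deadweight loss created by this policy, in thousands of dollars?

Rearranging demand gives qd = 619 - 8p. Without the control the market clears where 619 - 8p = 5p - 161, i.e. p* = 60 and q* = 139.
The ceiling of 67 is above the equilibrium price 60, so it is not binding; the market clears at p* = 60, q* = 139.
Since the control does not bind, no trades are prevented and deadweight loss is zero.

0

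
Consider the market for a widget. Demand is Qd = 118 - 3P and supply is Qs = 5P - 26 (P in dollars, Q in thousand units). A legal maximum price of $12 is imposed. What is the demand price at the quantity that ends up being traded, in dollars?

Setting quantity demanded equal to quantity supplied, 118 - 3P = 5P - 26, gives P* = 18 and Q* = 64.
Since 12 < 18, the ceiling is binding.
At P = 12: Qd = 118 - 3·12 = 82 and Qs = 5·12 - 26 = 34.
Only 34 units reach the market. On the demand curve, the marginal buyer's willingness to pay at Q = 34 is (118 - 34)/3 = 28.

28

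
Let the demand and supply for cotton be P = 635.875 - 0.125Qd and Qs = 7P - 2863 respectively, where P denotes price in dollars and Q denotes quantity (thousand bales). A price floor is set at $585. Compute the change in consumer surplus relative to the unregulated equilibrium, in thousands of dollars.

Rearranging demand gives Qd = 5087 - 8P. Without the control the market clears where 5087 - 8P = 7P - 2863, i.e. P* = 530 and Q* = 847.
The floor of 585 is above the equilibrium price 530, so it binds.
At P = 585: Qd = 5087 - 8·585 = 407 and Qs = 7·585 - 2863 = 1232.
Consumer surplus without the control is ½ · (635.875 - 530) · 847 = 44838.0625.
With the floor, consumers buy 407 units at 585, so CS = ½ · (635.875 - 585) · 407 = 10353.0625.
Change in consumer surplus = 10353.0625 - 44838.0625 = -34485.

-34485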